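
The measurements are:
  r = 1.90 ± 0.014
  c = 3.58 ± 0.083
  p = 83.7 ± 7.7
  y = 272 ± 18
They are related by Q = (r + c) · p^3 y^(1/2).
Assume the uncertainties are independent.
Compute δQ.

1.48e+07

Let u = r + c = 5.48. δu = √(δr² + δc²) = √(0.000196 + 0.00689) = 0.0842, so δu/u = 0.0154.
Q is then a monomial in u, p, y:
δQ/Q = √((δu/u)² + (3·δp/p)² + (½·δy/y)²) = √(0.000236 + 0.0762 + 0.00109) = 0.278
Q = 5.3e+07, so δQ = 0.278 × 5.3e+07 = 1.48e+07.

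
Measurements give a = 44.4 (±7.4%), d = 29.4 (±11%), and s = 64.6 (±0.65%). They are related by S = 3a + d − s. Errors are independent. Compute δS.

For a sum/difference, combine absolute errors in quadrature:
  (3·δa)² = 97.2;  (δd)² = 10.5;  (δs)² = 0.176
δS = √(108) = 10.4

10.4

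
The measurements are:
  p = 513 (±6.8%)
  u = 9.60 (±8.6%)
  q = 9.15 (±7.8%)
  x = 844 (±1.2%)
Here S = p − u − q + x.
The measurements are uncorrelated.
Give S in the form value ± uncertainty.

1340 ± 36.3

Each term contributes (cᵢ δxᵢ)² to (δS)²:
  (δp)² = 1220;  (δu)² = 0.682;  (δq)² = 0.509;  (δx)² = 103
δS = √(1320) = 36.3
S = 1340.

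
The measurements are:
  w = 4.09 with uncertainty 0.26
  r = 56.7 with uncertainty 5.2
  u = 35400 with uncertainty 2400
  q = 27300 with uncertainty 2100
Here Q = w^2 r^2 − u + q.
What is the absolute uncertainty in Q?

12400

Let p = w^2·r^2 = 53800. δp/p = √((2·δw/w)² + (2·δr/r)²) = √(0.0162 + 0.0336) = 0.223, so δp = 12000.
Q = p − u + q: δQ = √(δp² + δu² + δq²) = √(1.44e+08 + 5.76e+06 + 4.41e+06) = 12400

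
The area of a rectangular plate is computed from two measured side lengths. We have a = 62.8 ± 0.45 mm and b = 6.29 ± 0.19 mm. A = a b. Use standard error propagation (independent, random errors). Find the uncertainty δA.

12.3 mm^2

Relative error in a monomial: (δA/A)² = Σ (nᵢ · δxᵢ/xᵢ)².
  (1·δa/a)² = (1×0.00717)² = 5.13e-05;  (1·δb/b)² = (1×0.0302)² = 0.000912
δA/A = √(0.000964) = 0.0310
A = 395 mm^2, so δA = 0.0310 × 395 = 12.3 mm^2.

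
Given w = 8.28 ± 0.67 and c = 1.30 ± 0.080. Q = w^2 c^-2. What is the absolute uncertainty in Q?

8.25

For a monomial Q ∝ w^2, c^-2, fractional errors add in quadrature:
  (2·δw/w)² = (2×0.0809)² = 0.0262;  (-2·δc/c)² = (-2×0.0615)² = 0.0151
δQ/Q = √(0.0413) = 0.203
Q = 40.6, so δQ = 0.203 × 40.6 = 8.25.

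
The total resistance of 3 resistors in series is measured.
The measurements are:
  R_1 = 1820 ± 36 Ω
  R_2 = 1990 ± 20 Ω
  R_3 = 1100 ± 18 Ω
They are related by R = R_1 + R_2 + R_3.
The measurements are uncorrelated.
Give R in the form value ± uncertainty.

Absolute uncertainties add in quadrature for a linear combination:
  (δR_1)² = 1300;  (δR_2)² = 400;  (δR_3)² = 324
δR = √(2020) = 44.9 Ω
R = 4910 Ω.

4910 ± 44.9 Ω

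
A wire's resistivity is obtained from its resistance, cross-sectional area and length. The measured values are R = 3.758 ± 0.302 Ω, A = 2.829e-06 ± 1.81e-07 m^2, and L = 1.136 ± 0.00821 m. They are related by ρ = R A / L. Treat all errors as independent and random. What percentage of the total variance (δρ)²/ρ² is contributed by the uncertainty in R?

(δρ/ρ)² = (1·δR/R)² + (1·δA/A)² + (-1·δL/L)²
  R term: (1×0.0804)² = 0.00646
  A term: (1×0.0640)² = 0.00409
  L term: (-1×0.00723)² = 5.22e-05
Total = 0.0106. Share from R = 0.00646/0.0106 = 0.609.

60.9%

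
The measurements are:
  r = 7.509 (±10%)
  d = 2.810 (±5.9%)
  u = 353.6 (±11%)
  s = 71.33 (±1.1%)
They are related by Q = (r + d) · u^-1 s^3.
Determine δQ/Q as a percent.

13.7%

Let w = r + d = 10.32. δw = √(δr² + δd²) = √(0.564 + 0.0275) = 0.769, so δw/w = 0.0745.
Q is then a monomial in w, u, s:
δQ/Q = √((δw/w)² + (-1·δu/u)² + (3·δs/s)²) = √(0.00555 + 0.0121 + 0.00109) = 0.137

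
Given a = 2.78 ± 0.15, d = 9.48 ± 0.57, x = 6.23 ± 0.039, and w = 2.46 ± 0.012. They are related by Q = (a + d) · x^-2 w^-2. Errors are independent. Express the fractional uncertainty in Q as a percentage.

5.06%

Let u = a + d = 12.3. δu = √(δa² + δd²) = √(0.0225 + 0.325) = 0.589, so δu/u = 0.0481.
Q is then a monomial in u, x, w:
δQ/Q = √((δu/u)² + (-2·δx/x)² + (-2·δw/w)²) = √(0.00231 + 0.000157 + 9.52e-05) = 0.0506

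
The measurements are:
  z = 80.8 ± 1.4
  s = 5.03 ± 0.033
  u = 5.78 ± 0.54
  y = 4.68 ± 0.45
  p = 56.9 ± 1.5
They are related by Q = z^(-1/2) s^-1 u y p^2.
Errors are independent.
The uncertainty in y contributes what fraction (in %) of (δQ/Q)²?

44.3%

(δQ/Q)² = (−½·δz/z)² + (-1·δs/s)² + (1·δu/u)² + (1·δy/y)² + (2·δp/p)²
  z term: (-0.5×0.0173)² = 7.51e-05
  s term: (-1×0.00656)² = 4.3e-05
  u term: (1×0.0934)² = 0.00873
  y term: (1×0.0962)² = 0.00925
  p term: (2×0.0264)² = 0.00278
Total = 0.0209. Share from y = 0.00925/0.0209 = 0.443.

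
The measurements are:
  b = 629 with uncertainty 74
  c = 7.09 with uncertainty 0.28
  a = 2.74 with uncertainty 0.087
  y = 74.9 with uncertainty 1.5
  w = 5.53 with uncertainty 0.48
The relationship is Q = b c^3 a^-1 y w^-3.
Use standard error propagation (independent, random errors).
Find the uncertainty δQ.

Each factor contributes (exponent × relative error)² to (δQ/Q)²:
  (1·δb/b)² = (1×0.118)² = 0.0138;  (3·δc/c)² = (3×0.0395)² = 0.0140;  (-1·δa/a)² = (-1×0.0318)² = 0.00101;  (1·δy/y)² = (1×0.0200)² = 0.000401;  (-3·δw/w)² = (-3×0.0868)² = 0.0678
δQ/Q = √(0.0971) = 0.312
Q = 36200, so δQ = 0.312 × 36200 = 11300.

11300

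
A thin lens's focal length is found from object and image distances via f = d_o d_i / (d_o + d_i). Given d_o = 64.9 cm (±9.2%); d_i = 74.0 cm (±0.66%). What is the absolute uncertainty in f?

1.70 cm

∂f/∂d_o = (d_i/(d_o+d_i))² = 0.284;  ∂f/∂d_i = (d_o/(d_o+d_i))² = 0.218
δf = √((∂f/∂d_o · δd_o)² + (∂f/∂d_i · δd_i)²) = √(2.87 + 0.0114) = 1.70 cm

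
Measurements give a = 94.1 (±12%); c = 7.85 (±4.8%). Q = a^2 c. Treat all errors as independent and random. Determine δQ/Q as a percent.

24.5%

Since Q is a product/quotient, work with relative uncertainties:
  (2·δa/a)² = (2×0.120)² = 0.0576;  (1·δc/c)² = (1×0.0480)² = 0.00230
δQ/Q = √(0.0599) = 0.245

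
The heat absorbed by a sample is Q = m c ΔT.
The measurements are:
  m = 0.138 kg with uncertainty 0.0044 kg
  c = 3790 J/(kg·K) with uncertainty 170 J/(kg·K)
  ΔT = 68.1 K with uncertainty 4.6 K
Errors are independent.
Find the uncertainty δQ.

For a monomial Q ∝ m, c, ΔT, fractional errors add in quadrature:
  (1·δm/m)² = (1×0.0319)² = 0.00102;  (1·δc/c)² = (1×0.0449)² = 0.00201;  (1·δΔT/ΔT)² = (1×0.0675)² = 0.00456
δQ/Q = √(0.00759) = 0.0871
Q = 35600 J, so δQ = 0.0871 × 35600 = 3100 J.

3100 J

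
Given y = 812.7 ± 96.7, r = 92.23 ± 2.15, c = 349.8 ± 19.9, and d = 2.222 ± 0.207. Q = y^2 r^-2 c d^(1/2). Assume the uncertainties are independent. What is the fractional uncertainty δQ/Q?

Since Q is a product/quotient, work with relative uncertainties:
  (2·δy/y)² = (2×0.119)² = 0.0566;  (-2·δr/r)² = (-2×0.0233)² = 0.00217;  (1·δc/c)² = (1×0.0569)² = 0.00324;  (½·δd/d)² = (0.5×0.0932)² = 0.00217
δQ/Q = √(0.0642) = 0.253

0.253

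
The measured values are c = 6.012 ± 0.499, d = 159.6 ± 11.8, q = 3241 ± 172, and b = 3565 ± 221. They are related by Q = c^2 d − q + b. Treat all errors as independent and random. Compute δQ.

Let p = c^2·d = 5769. δp/p = √((2·δc/c)² + (1·δd/d)²) = √(0.0276 + 0.00547) = 0.182, so δp = 1050.
Q = p − q + b: δQ = √(δp² + δq² + δb²) = √(1.1e+06 + 29600 + 48800) = 1090

1090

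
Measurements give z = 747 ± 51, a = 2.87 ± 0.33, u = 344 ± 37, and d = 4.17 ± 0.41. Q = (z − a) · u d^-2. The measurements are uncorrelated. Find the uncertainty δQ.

3450

Let w = z − a = 744. δw = √(δz² + δa²) = √(2600 + 0.109) = 51.0, so δw/w = 0.0685.
Q is then a monomial in w, u, d:
δQ/Q = √((δw/w)² + (1·δu/u)² + (-2·δd/d)²) = √(0.00470 + 0.0116 + 0.0387) = 0.234
Q = 14700, so δQ = 0.234 × 14700 = 3450.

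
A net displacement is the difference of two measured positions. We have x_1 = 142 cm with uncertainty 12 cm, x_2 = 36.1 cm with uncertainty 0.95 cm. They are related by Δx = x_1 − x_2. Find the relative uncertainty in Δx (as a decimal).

0.114

Each term contributes (cᵢ δxᵢ)² to (δΔx)²:
  (δx_1)² = 144;  (δx_2)² = 0.902
δΔx = √(145) = 12.0 cm
Δx = 106 cm, so δΔx/Δx = 12.0/106 = 0.114.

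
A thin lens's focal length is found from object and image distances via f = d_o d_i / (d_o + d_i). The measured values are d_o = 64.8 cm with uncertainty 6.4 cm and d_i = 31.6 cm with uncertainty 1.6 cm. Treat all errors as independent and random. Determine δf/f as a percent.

4.70%

∂f/∂d_o = (d_i/(d_o+d_i))² = 0.107;  ∂f/∂d_i = (d_o/(d_o+d_i))² = 0.452
δf = √((∂f/∂d_o · δd_o)² + (∂f/∂d_i · δd_i)²) = √(0.473 + 0.523) = 0.998 cm
f = 21.2 cm, so δf/f = 0.998/21.2 = 0.0470.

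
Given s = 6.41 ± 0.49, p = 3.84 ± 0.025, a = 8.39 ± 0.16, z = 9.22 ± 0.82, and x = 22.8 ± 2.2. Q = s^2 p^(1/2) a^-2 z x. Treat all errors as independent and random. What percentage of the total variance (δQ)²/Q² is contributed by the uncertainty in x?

22.1%

(δQ/Q)² = (2·δs/s)² + (½·δp/p)² + (-2·δa/a)² + (1·δz/z)² + (1·δx/x)²
  s term: (2×0.0764)² = 0.0234
  p term: (0.5×0.00651)² = 1.06e-05
  a term: (-2×0.0191)² = 0.00145
  z term: (1×0.0889)² = 0.00791
  x term: (1×0.0965)² = 0.00931
Total = 0.0421. Share from x = 0.00931/0.0421 = 0.221.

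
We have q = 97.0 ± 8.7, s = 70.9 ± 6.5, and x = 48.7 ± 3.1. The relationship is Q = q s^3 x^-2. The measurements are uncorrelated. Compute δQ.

Products/powers → add relative errors in quadrature, weighted by exponent:
  (1·δq/q)² = (1×0.0897)² = 0.00804;  (3·δs/s)² = (3×0.0917)² = 0.0756;  (-2·δx/x)² = (-2×0.0637)² = 0.0162
δQ/Q = √(0.0999) = 0.316
Q = 14600, so δQ = 0.316 × 14600 = 4610.

4610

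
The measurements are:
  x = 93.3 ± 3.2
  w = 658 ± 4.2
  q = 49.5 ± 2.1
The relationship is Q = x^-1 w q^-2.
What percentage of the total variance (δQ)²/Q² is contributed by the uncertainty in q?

(δQ/Q)² = (-1·δx/x)² + (1·δw/w)² + (-2·δq/q)²
  x term: (-1×0.0343)² = 0.00118
  w term: (1×0.00638)² = 4.07e-05
  q term: (-2×0.0424)² = 0.00720
Total = 0.00842. Share from q = 0.00720/0.00842 = 0.855.

85.5%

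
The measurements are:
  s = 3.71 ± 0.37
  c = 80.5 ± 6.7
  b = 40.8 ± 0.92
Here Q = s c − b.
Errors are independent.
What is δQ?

Let p = s·c = 299. δp/p = √((1·δs/s)² + (1·δc/c)²) = √(0.00995 + 0.00693) = 0.130, so δp = 38.8.
Q = p − b: δQ = √(δp² + δb²) = √(1510 + 0.846) = 38.8

38.8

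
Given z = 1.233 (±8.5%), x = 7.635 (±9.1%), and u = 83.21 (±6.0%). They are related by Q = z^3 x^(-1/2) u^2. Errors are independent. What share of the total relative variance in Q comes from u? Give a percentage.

(δQ/Q)² = (3·δz/z)² + (−½·δx/x)² + (2·δu/u)²
  z term: (3×0.0850)² = 0.0650
  x term: (-0.5×0.0910)² = 0.00207
  u term: (2×0.0600)² = 0.0144
Total = 0.0815. Share from u = 0.0144/0.0815 = 0.177.

17.7%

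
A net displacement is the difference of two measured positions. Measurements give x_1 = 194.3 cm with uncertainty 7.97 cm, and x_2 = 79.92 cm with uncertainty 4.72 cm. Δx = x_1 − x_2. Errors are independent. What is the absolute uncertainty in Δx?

9.26 cm

Each term contributes (cᵢ δxᵢ)² to (δΔx)²:
  (δx_1)² = 63.5;  (δx_2)² = 22.3
δΔx = √(85.8) = 9.26 cm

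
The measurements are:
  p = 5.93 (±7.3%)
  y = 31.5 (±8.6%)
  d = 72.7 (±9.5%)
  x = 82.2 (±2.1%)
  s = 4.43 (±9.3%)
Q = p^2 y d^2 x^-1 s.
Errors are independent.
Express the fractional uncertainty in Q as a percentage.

27.2%

Products/powers → add relative errors in quadrature, weighted by exponent:
  (2·δp/p)² = (2×0.0730)² = 0.0213;  (1·δy/y)² = (1×0.0860)² = 0.00740;  (2·δd/d)² = (2×0.0950)² = 0.0361;  (-1·δx/x)² = (-1×0.0210)² = 0.000441;  (1·δs/s)² = (1×0.0930)² = 0.00865
δQ/Q = √(0.0739) = 0.272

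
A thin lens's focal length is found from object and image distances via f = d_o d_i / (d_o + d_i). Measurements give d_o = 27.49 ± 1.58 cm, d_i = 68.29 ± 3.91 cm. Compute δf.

∂f/∂d_o = (d_i/(d_o+d_i))² = 0.508;  ∂f/∂d_i = (d_o/(d_o+d_i))² = 0.0824
δf = √((∂f/∂d_o · δd_o)² + (∂f/∂d_i · δd_i)²) = √(0.645 + 0.104) = 0.865 cm

0.865 cm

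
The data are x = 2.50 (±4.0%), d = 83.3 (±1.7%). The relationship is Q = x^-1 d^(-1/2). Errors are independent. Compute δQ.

Relative error in a monomial: (δQ/Q)² = Σ (nᵢ · δxᵢ/xᵢ)².
  (-1·δx/x)² = (-1×0.0400)² = 0.00160;  (−½·δd/d)² = (-0.5×0.0170)² = 7.23e-05
δQ/Q = √(0.00167) = 0.0409
Q = 0.0438, so δQ = 0.0409 × 0.0438 = 0.00179.

0.00179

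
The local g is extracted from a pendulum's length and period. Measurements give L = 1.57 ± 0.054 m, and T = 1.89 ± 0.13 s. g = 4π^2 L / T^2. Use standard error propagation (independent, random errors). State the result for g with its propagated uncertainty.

17.4 ± 2.46 m/s^2

For a monomial g ∝ L, T^-2, fractional errors add in quadrature:
  (1·δL/L)² = (1×0.0344)² = 0.00118;  (-2·δT/T)² = (-2×0.0688)² = 0.0189
δg/g = √(0.0201) = 0.142
g = 17.4 m/s^2, so δg = 0.142 × 17.4 = 2.46 m/s^2.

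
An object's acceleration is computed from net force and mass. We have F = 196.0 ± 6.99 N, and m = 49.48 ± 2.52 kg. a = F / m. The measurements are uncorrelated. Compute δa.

0.246 m/s^2

Products/powers → add relative errors in quadrature, weighted by exponent:
  (1·δF/F)² = (1×0.0357)² = 0.00127;  (-1·δm/m)² = (-1×0.0509)² = 0.00259
δa/a = √(0.00387) = 0.0622
a = 3.961 m/s^2, so δa = 0.0622 × 3.961 = 0.246 m/s^2.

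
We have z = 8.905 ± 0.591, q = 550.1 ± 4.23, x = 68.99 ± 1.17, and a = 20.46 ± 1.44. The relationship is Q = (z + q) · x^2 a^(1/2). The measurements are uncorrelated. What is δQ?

5.95e+05

Let u = z + q = 559.0. δu = √(δz² + δq²) = √(0.349 + 17.9) = 4.27, so δu/u = 0.00764.
Q is then a monomial in u, x, a:
δQ/Q = √((δu/u)² + (2·δx/x)² + (½·δa/a)²) = √(5.84e-05 + 0.00115 + 0.00124) = 0.0495
Q = 1.203e+07, so δQ = 0.0495 × 1.203e+07 = 5.95e+05.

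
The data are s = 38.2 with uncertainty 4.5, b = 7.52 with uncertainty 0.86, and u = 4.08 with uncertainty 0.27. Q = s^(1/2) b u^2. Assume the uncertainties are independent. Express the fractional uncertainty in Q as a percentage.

Since Q is a product/quotient, work with relative uncertainties:
  (½·δs/s)² = (0.5×0.118)² = 0.00347;  (1·δb/b)² = (1×0.114)² = 0.0131;  (2·δu/u)² = (2×0.0662)² = 0.0175
δQ/Q = √(0.0341) = 0.185

18.5%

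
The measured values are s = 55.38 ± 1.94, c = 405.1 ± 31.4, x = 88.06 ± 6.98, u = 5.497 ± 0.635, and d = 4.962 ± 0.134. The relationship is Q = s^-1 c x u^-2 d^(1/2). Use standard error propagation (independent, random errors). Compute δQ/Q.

Q is a product of powers, so relative uncertainties combine in quadrature:
  (-1·δs/s)² = (-1×0.0350)² = 0.00123;  (1·δc/c)² = (1×0.0775)² = 0.00601;  (1·δx/x)² = (1×0.0793)² = 0.00628;  (-2·δu/u)² = (-2×0.116)² = 0.0534;  (½·δd/d)² = (0.5×0.0270)² = 0.000182
δQ/Q = √(0.0671) = 0.259

0.259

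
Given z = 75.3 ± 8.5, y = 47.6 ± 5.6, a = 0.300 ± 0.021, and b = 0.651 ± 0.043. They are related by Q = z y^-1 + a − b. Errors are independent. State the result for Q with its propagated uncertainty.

Let p = z·y^-1 = 1.58. δp/p = √((1·δz/z)² + (-1·δy/y)²) = √(0.0127 + 0.0138) = 0.163, so δp = 0.258.
Q = p + a − b: δQ = √(δp² + δa² + δb²) = √(0.0665 + 0.000441 + 0.00185) = 0.262
Q = 1.23.

1.23 ± 0.262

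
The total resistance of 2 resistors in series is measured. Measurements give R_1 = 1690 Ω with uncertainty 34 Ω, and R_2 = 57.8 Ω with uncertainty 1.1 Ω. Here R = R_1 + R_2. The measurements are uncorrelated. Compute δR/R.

R is a linear combination, so absolute uncertainties add in quadrature:
  (δR_1)² = 1160;  (δR_2)² = 1.21
δR = √(1160) = 34.0 Ω
R = 1750 Ω, so δR/R = 34.0/1750 = 0.0195.

0.0195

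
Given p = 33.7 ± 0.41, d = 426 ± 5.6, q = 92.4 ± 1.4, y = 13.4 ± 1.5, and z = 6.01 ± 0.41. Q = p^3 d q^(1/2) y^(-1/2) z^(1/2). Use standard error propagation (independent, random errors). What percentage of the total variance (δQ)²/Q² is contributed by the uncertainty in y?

53.5%

(δQ/Q)² = (3·δp/p)² + (1·δd/d)² + (½·δq/q)² + (−½·δy/y)² + (½·δz/z)²
  p term: (3×0.0122)² = 0.00133
  d term: (1×0.0131)² = 0.000173
  q term: (0.5×0.0152)² = 5.74e-05
  y term: (-0.5×0.112)² = 0.00313
  z term: (0.5×0.0682)² = 0.00116
Total = 0.00586. Share from y = 0.00313/0.00586 = 0.535.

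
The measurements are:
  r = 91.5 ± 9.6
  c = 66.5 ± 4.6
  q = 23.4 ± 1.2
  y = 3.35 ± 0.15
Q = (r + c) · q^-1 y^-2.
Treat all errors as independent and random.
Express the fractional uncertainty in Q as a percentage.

Let u = r + c = 158. δu = √(δr² + δc²) = √(92.2 + 21.2) = 10.6, so δu/u = 0.0674.
Q is then a monomial in u, q, y:
δQ/Q = √((δu/u)² + (-1·δq/q)² + (-2·δy/y)²) = √(0.00454 + 0.00263 + 0.00802) = 0.123

12.3%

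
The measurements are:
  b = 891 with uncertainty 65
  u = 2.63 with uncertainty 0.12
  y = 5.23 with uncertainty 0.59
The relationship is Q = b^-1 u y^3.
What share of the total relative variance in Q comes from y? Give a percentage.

(δQ/Q)² = (-1·δb/b)² + (1·δu/u)² + (3·δy/y)²
  b term: (-1×0.0730)² = 0.00532
  u term: (1×0.0456)² = 0.00208
  y term: (3×0.113)² = 0.115
Total = 0.122. Share from y = 0.115/0.122 = 0.939.

93.9%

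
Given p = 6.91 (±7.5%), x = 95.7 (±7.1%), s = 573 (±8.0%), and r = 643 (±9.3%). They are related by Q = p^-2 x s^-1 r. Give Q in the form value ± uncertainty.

Products/powers → add relative errors in quadrature, weighted by exponent:
  (-2·δp/p)² = (-2×0.0750)² = 0.0225;  (1·δx/x)² = (1×0.0710)² = 0.00504;  (-1·δs/s)² = (-1×0.0800)² = 0.00640;  (1·δr/r)² = (1×0.0930)² = 0.00865
δQ/Q = √(0.0426) = 0.206
Q = 2.25, so δQ = 0.206 × 2.25 = 0.464.

2.25 ± 0.464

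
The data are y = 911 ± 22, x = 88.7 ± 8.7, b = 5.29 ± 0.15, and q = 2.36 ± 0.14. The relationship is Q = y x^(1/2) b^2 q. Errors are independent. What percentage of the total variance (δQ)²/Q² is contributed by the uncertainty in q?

(δQ/Q)² = (1·δy/y)² + (½·δx/x)² + (2·δb/b)² + (1·δq/q)²
  y term: (1×0.0241)² = 0.000583
  x term: (0.5×0.0981)² = 0.00241
  b term: (2×0.0284)² = 0.00322
  q term: (1×0.0593)² = 0.00352
Total = 0.00972. Share from q = 0.00352/0.00972 = 0.362.

36.2%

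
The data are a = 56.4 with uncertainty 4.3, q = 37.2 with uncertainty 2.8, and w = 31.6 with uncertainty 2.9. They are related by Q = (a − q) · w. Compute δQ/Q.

0.283

Let u = a − q = 19.2. δu = √(δa² + δq²) = √(18.5 + 7.84) = 5.13, so δu/u = 0.267.
Q is then a monomial in u, w:
δQ/Q = √((δu/u)² + (1·δw/w)²) = √(0.0714 + 0.00842) = 0.283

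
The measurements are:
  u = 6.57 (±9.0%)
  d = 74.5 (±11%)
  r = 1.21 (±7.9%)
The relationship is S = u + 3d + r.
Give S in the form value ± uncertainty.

Each term contributes (cᵢ δxᵢ)² to (δS)²:
  (δu)² = 0.350;  (3·δd)² = 604;  (δr)² = 0.00914
δS = √(605) = 24.6
S = 231.

231 ± 24.6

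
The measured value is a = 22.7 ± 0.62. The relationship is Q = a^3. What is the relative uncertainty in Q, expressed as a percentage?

8.19%

Q ∝ a^3, so δQ/Q = |3| · δa/a = 3 × 0.0273 = 0.0819.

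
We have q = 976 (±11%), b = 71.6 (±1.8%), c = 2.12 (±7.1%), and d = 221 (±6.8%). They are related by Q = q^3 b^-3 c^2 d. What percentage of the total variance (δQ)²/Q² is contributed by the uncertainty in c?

(δQ/Q)² = (3·δq/q)² + (-3·δb/b)² + (2·δc/c)² + (1·δd/d)²
  q term: (3×0.110)² = 0.109
  b term: (-3×0.0180)² = 0.00292
  c term: (2×0.0710)² = 0.0202
  d term: (1×0.0680)² = 0.00462
Total = 0.137. Share from c = 0.0202/0.137 = 0.148.

14.8%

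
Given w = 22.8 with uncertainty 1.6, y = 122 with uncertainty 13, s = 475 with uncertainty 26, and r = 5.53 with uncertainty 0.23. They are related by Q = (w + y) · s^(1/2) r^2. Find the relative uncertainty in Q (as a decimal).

0.126

Let u = w + y = 145. δu = √(δw² + δy²) = √(2.56 + 169) = 13.1, so δu/u = 0.0905.
Q is then a monomial in u, s, r:
δQ/Q = √((δu/u)² + (½·δs/s)² + (2·δr/r)²) = √(0.00818 + 0.000749 + 0.00692) = 0.126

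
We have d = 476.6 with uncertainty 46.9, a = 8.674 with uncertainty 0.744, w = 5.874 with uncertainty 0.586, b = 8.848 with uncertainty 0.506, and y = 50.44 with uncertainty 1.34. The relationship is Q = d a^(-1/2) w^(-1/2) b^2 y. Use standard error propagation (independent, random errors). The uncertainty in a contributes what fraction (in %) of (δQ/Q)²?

6.62%

(δQ/Q)² = (1·δd/d)² + (−½·δa/a)² + (−½·δw/w)² + (2·δb/b)² + (1·δy/y)²
  d term: (1×0.0984)² = 0.00968
  a term: (-0.5×0.0858)² = 0.00184
  w term: (-0.5×0.0998)² = 0.00249
  b term: (2×0.0572)² = 0.0131
  y term: (1×0.0266)² = 0.000706
Total = 0.0278. Share from a = 0.00184/0.0278 = 0.0662.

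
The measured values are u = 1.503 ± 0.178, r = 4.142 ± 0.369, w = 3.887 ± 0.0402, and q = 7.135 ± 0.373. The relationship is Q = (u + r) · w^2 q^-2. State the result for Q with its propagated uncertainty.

1.675 ± 0.216

Let h = u + r = 5.645. δh = √(δu² + δr²) = √(0.0317 + 0.136) = 0.410, so δh/h = 0.0726.
Q is then a monomial in h, w, q:
δQ/Q = √((δh/h)² + (2·δw/w)² + (-2·δq/q)²) = √(0.00527 + 0.000428 + 0.0109) = 0.129
Q = 1.675, so δQ = 0.129 × 1.675 = 0.216.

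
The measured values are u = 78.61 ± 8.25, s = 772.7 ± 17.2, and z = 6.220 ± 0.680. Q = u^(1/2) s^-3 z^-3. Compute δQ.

2.71e-11

Relative error in a monomial: (δQ/Q)² = Σ (nᵢ · δxᵢ/xᵢ)².
  (½·δu/u)² = (0.5×0.105)² = 0.00275;  (-3·δs/s)² = (-3×0.0223)² = 0.00446;  (-3·δz/z)² = (-3×0.109)² = 0.108
δQ/Q = √(0.115) = 0.339
Q = 7.986e-11, so δQ = 0.339 × 7.986e-11 = 2.71e-11.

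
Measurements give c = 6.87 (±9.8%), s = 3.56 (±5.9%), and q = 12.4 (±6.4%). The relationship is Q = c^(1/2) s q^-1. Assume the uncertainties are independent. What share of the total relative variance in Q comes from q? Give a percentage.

41.1%

(δQ/Q)² = (½·δc/c)² + (1·δs/s)² + (-1·δq/q)²
  c term: (0.5×0.0980)² = 0.00240
  s term: (1×0.0590)² = 0.00348
  q term: (-1×0.0640)² = 0.00410
Total = 0.00998. Share from q = 0.00410/0.00998 = 0.411.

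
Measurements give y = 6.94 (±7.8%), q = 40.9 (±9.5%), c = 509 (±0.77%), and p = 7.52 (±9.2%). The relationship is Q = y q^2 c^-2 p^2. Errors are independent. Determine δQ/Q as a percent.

27.6%

Q is a product of powers, so relative uncertainties combine in quadrature:
  (1·δy/y)² = (1×0.0780)² = 0.00608;  (2·δq/q)² = (2×0.0950)² = 0.0361;  (-2·δc/c)² = (-2×0.00770)² = 0.000237;  (2·δp/p)² = (2×0.0920)² = 0.0339
δQ/Q = √(0.0763) = 0.276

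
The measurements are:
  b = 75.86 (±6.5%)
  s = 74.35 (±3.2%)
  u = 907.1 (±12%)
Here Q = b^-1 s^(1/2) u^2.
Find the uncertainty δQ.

Products/powers → add relative errors in quadrature, weighted by exponent:
  (-1·δb/b)² = (-1×0.0650)² = 0.00423;  (½·δs/s)² = (0.5×0.0320)² = 0.000256;  (2·δu/u)² = (2×0.120)² = 0.0576
δQ/Q = √(0.0621) = 0.249
Q = 93530, so δQ = 0.249 × 93530 = 23300.

23300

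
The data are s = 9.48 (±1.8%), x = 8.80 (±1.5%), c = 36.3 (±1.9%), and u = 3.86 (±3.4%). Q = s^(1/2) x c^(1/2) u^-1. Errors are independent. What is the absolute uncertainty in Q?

1.67

Q is a product of powers, so relative uncertainties combine in quadrature:
  (½·δs/s)² = (0.5×0.0180)² = 8.1e-05;  (1·δx/x)² = (1×0.0150)² = 0.000225;  (½·δc/c)² = (0.5×0.0190)² = 9.02e-05;  (-1·δu/u)² = (-1×0.0340)² = 0.00116
δQ/Q = √(0.00155) = 0.0394
Q = 42.3, so δQ = 0.0394 × 42.3 = 1.67.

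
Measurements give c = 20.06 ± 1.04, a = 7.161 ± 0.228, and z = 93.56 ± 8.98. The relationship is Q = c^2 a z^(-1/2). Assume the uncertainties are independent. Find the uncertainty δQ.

Since Q is a product/quotient, work with relative uncertainties:
  (2·δc/c)² = (2×0.0518)² = 0.0108;  (1·δa/a)² = (1×0.0318)² = 0.00101;  (−½·δz/z)² = (-0.5×0.0960)² = 0.00230
δQ/Q = √(0.0141) = 0.119
Q = 297.9, so δQ = 0.119 × 297.9 = 35.3.

35.3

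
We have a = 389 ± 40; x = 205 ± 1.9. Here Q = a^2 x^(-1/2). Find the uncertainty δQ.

2170

For a monomial Q ∝ a^2, x^(-1/2), fractional errors add in quadrature:
  (2·δa/a)² = (2×0.103)² = 0.0423;  (−½·δx/x)² = (-0.5×0.00927)² = 2.15e-05
δQ/Q = √(0.0423) = 0.206
Q = 10600, so δQ = 0.206 × 10600 = 2170.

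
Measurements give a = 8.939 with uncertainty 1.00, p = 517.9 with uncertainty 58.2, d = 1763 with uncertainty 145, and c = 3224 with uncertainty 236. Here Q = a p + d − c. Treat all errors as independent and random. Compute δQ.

Let w = a·p = 4630. δw/w = √((1·δa/a)² + (1·δp/p)²) = √(0.0125 + 0.0126) = 0.159, so δw = 734.
Q = w + d − c: δQ = √(δw² + δd² + δc²) = √(5.39e+05 + 21000 + 55700) = 785

785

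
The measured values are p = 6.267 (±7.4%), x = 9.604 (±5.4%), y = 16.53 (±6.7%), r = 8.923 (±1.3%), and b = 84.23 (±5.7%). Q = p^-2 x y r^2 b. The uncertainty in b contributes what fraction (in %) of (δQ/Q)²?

(δQ/Q)² = (-2·δp/p)² + (1·δx/x)² + (1·δy/y)² + (2·δr/r)² + (1·δb/b)²
  p term: (-2×0.0740)² = 0.0219
  x term: (1×0.0540)² = 0.00292
  y term: (1×0.0670)² = 0.00449
  r term: (2×0.0130)² = 0.000676
  b term: (1×0.0570)² = 0.00325
Total = 0.0332. Share from b = 0.00325/0.0332 = 0.0978.

9.78%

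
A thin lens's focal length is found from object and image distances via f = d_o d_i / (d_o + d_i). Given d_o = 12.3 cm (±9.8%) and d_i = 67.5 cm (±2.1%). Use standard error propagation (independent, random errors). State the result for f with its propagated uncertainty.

10.4 ± 0.863 cm

∂f/∂d_o = (d_i/(d_o+d_i))² = 0.715;  ∂f/∂d_i = (d_o/(d_o+d_i))² = 0.0238
δf = √((∂f/∂d_o · δd_o)² + (∂f/∂d_i · δd_i)²) = √(0.744 + 0.00113) = 0.863 cm
f = 10.4 cm.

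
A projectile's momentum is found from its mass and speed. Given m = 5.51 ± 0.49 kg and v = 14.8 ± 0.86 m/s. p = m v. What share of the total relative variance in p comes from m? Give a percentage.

70.1%

(δp/p)² = (1·δm/m)² + (1·δv/v)²
  m term: (1×0.0889)² = 0.00791
  v term: (1×0.0581)² = 0.00338
Total = 0.0113. Share from m = 0.00791/0.0113 = 0.701.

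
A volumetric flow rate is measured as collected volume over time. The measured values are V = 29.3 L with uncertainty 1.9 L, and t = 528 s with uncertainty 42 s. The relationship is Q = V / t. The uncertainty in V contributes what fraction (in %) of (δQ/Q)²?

(δQ/Q)² = (1·δV/V)² + (-1·δt/t)²
  V term: (1×0.0648)² = 0.00421
  t term: (-1×0.0795)² = 0.00633
Total = 0.0105. Share from V = 0.00421/0.0105 = 0.399.

39.9%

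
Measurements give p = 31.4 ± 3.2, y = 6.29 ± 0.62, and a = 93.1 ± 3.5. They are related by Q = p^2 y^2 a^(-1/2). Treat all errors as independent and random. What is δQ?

1150

Relative error in a monomial: (δQ/Q)² = Σ (nᵢ · δxᵢ/xᵢ)².
  (2·δp/p)² = (2×0.102)² = 0.0415;  (2·δy/y)² = (2×0.0986)² = 0.0389;  (−½·δa/a)² = (-0.5×0.0376)² = 0.000353
δQ/Q = √(0.0808) = 0.284
Q = 4040, so δQ = 0.284 × 4040 = 1150.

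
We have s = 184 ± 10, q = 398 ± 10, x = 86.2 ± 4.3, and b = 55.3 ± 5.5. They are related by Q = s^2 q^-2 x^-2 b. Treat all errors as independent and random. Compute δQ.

0.000294

Relative error in a monomial: (δQ/Q)² = Σ (nᵢ · δxᵢ/xᵢ)².
  (2·δs/s)² = (2×0.0543)² = 0.0118;  (-2·δq/q)² = (-2×0.0251)² = 0.00253;  (-2·δx/x)² = (-2×0.0499)² = 0.00995;  (1·δb/b)² = (1×0.0995)² = 0.00989
δQ/Q = √(0.0342) = 0.185
Q = 0.00159, so δQ = 0.185 × 0.00159 = 0.000294.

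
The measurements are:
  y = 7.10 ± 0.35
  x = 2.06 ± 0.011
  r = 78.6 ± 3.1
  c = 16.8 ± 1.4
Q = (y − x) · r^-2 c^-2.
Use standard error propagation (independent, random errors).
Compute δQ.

5.7e-07

Let u = y − x = 5.04. δu = √(δy² + δx²) = √(0.122 + 0.000121) = 0.350, so δu/u = 0.0695.
Q is then a monomial in u, r, c:
δQ/Q = √((δu/u)² + (-2·δr/r)² + (-2·δc/c)²) = √(0.00483 + 0.00622 + 0.0278) = 0.197
Q = 2.89e-06, so δQ = 0.197 × 2.89e-06 = 5.7e-07.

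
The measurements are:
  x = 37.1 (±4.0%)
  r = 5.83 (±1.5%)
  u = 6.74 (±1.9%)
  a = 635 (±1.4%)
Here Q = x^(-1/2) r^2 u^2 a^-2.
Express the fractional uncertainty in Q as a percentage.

5.94%

Relative error in a monomial: (δQ/Q)² = Σ (nᵢ · δxᵢ/xᵢ)².
  (−½·δx/x)² = (-0.5×0.0400)² = 0.000400;  (2·δr/r)² = (2×0.0150)² = 0.000900;  (2·δu/u)² = (2×0.0190)² = 0.00144;  (-2·δa/a)² = (-2×0.0140)² = 0.000784
δQ/Q = √(0.00353) = 0.0594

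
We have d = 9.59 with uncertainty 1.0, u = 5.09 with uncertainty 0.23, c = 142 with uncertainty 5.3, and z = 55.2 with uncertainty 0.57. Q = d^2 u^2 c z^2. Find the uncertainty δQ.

Since Q is a product/quotient, work with relative uncertainties:
  (2·δd/d)² = (2×0.104)² = 0.0435;  (2·δu/u)² = (2×0.0452)² = 0.00817;  (1·δc/c)² = (1×0.0373)² = 0.00139;  (2·δz/z)² = (2×0.0103)² = 0.000427
δQ/Q = √(0.0535) = 0.231
Q = 1.03e+09, so δQ = 0.231 × 1.03e+09 = 2.38e+08.

2.38e+08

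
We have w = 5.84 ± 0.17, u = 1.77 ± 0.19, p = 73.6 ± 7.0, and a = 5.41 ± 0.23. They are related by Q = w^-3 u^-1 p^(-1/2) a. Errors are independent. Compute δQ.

For a monomial Q ∝ w^-3, u^-1, p^(-1/2), a, fractional errors add in quadrature:
  (-3·δw/w)² = (-3×0.0291)² = 0.00763;  (-1·δu/u)² = (-1×0.107)² = 0.0115;  (−½·δp/p)² = (-0.5×0.0951)² = 0.00226;  (1·δa/a)² = (1×0.0425)² = 0.00181
δQ/Q = √(0.0232) = 0.152
Q = 0.00179, so δQ = 0.152 × 0.00179 = 0.000273.

0.000273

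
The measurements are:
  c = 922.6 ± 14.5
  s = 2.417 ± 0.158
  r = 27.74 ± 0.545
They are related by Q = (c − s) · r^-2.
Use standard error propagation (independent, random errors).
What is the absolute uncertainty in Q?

0.0506

Let u = c − s = 920.2. δu = √(δc² + δs²) = √(210 + 0.0250) = 14.5, so δu/u = 0.0158.
Q is then a monomial in u, r:
δQ/Q = √((δu/u)² + (-2·δr/r)²) = √(0.000248 + 0.00154) = 0.0423
Q = 1.196, so δQ = 0.0423 × 1.196 = 0.0506.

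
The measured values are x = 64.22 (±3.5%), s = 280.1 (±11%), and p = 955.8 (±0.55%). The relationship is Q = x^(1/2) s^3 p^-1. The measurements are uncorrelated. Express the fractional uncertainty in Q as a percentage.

For a monomial Q ∝ x^(1/2), s^3, p^-1, fractional errors add in quadrature:
  (½·δx/x)² = (0.5×0.0350)² = 0.000306;  (3·δs/s)² = (3×0.110)² = 0.109;  (-1·δp/p)² = (-1×0.00550)² = 3.03e-05
δQ/Q = √(0.109) = 0.331

33.1%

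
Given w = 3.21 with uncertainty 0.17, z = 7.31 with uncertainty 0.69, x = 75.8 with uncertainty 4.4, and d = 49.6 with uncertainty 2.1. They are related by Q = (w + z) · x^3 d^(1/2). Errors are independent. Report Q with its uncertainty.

(3.23 ± 0.607) × 10^7

Let u = w + z = 10.5. δu = √(δw² + δz²) = √(0.0289 + 0.476) = 0.711, so δu/u = 0.0676.
Q is then a monomial in u, x, d:
δQ/Q = √((δu/u)² + (3·δx/x)² + (½·δd/d)²) = √(0.00456 + 0.0303 + 0.000448) = 0.188
Q = 3.23e+07, so δQ = 0.188 × 3.23e+07 = 6.07e+06.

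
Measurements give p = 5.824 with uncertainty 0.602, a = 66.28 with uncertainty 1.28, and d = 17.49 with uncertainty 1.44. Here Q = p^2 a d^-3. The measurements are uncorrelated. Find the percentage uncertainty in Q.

Each factor contributes (exponent × relative error)² to (δQ/Q)²:
  (2·δp/p)² = (2×0.103)² = 0.0427;  (1·δa/a)² = (1×0.0193)² = 0.000373;  (-3·δd/d)² = (-3×0.0823)² = 0.0610
δQ/Q = √(0.104) = 0.323

32.3%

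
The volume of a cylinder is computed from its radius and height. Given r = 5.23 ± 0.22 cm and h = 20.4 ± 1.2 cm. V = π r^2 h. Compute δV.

180 cm^3

Relative error in a monomial: (δV/V)² = Σ (nᵢ · δxᵢ/xᵢ)².
  (2·δr/r)² = (2×0.0421)² = 0.00708;  (1·δh/h)² = (1×0.0588)² = 0.00346
δV/V = √(0.0105) = 0.103
V = 1750 cm^3, so δV = 0.103 × 1750 = 180 cm^3.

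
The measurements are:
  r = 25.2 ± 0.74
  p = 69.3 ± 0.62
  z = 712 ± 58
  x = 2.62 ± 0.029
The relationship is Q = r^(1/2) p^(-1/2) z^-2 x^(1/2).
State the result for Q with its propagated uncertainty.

Relative error in a monomial: (δQ/Q)² = Σ (nᵢ · δxᵢ/xᵢ)².
  (½·δr/r)² = (0.5×0.0294)² = 0.000216;  (−½·δp/p)² = (-0.5×0.00895)² = 2e-05;  (-2·δz/z)² = (-2×0.0815)² = 0.0265;  (½·δx/x)² = (0.5×0.0111)² = 3.06e-05
δQ/Q = √(0.0268) = 0.164
Q = 1.93e-06, so δQ = 0.164 × 1.93e-06 = 3.15e-07.

(1.93 ± 0.315) × 10^-6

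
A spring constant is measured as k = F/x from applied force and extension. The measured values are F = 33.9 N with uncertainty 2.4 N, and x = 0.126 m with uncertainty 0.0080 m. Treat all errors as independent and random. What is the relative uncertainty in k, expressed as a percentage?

Since k is a product/quotient, work with relative uncertainties:
  (1·δF/F)² = (1×0.0708)² = 0.00501;  (-1·δx/x)² = (-1×0.0635)² = 0.00403
δk/k = √(0.00904) = 0.0951

9.51%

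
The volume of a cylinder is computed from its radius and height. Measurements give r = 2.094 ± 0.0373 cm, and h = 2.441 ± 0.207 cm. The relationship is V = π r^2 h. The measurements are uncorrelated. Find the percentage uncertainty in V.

9.20%

Relative error in a monomial: (δV/V)² = Σ (nᵢ · δxᵢ/xᵢ)².
  (2·δr/r)² = (2×0.0178)² = 0.00127;  (1·δh/h)² = (1×0.0848)² = 0.00719
δV/V = √(0.00846) = 0.0920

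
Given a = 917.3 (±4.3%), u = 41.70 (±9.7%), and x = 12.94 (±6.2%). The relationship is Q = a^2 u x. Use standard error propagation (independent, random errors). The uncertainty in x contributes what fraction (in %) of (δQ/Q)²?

(δQ/Q)² = (2·δa/a)² + (1·δu/u)² + (1·δx/x)²
  a term: (2×0.0430)² = 0.00740
  u term: (1×0.0970)² = 0.00941
  x term: (1×0.0620)² = 0.00384
Total = 0.0206. Share from x = 0.00384/0.0206 = 0.186.

18.6%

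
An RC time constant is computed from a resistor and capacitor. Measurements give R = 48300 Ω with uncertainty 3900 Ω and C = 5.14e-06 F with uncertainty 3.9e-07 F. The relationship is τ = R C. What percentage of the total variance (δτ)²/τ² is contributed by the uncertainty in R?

53.1%

(δτ/τ)² = (1·δR/R)² + (1·δC/C)²
  R term: (1×0.0807)² = 0.00652
  C term: (1×0.0759)² = 0.00576
Total = 0.0123. Share from R = 0.00652/0.0123 = 0.531.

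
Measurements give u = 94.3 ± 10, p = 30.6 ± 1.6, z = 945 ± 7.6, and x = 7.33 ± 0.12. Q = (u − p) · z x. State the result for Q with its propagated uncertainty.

(4.41 ± 0.706) × 10^5

Let w = u − p = 63.7. δw = √(δu² + δp²) = √(100 + 2.56) = 10.1, so δw/w = 0.159.
Q is then a monomial in w, z, x:
δQ/Q = √((δw/w)² + (1·δz/z)² + (1·δx/x)²) = √(0.0253 + 6.47e-05 + 0.000268) = 0.160
Q = 4.41e+05, so δQ = 0.160 × 4.41e+05 = 70600.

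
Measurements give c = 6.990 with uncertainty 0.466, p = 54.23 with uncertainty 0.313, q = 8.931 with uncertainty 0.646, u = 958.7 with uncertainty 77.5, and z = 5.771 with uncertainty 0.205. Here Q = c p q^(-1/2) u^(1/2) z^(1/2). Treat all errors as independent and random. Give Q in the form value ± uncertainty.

For a monomial Q ∝ c, p, q^(-1/2), u^(1/2), z^(1/2), fractional errors add in quadrature:
  (1·δc/c)² = (1×0.0667)² = 0.00444;  (1·δp/p)² = (1×0.00577)² = 3.33e-05;  (−½·δq/q)² = (-0.5×0.0723)² = 0.00131;  (½·δu/u)² = (0.5×0.0808)² = 0.00163;  (½·δz/z)² = (0.5×0.0355)² = 0.000315
δQ/Q = √(0.00773) = 0.0879
Q = 9435, so δQ = 0.0879 × 9435 = 830.

9435 ± 830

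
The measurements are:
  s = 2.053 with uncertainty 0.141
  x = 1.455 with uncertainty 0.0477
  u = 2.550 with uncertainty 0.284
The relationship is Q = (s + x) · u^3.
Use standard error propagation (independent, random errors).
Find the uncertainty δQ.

Let w = s + x = 3.508. δw = √(δs² + δx²) = √(0.0199 + 0.00228) = 0.149, so δw/w = 0.0424.
Q is then a monomial in w, u:
δQ/Q = √((δw/w)² + (3·δu/u)²) = √(0.00180 + 0.112) = 0.337
Q = 58.17, so δQ = 0.337 × 58.17 = 19.6.

19.6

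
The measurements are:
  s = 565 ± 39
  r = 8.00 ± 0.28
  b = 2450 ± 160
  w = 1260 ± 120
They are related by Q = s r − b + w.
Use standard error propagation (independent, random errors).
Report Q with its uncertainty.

Let p = s·r = 4520. δp/p = √((1·δs/s)² + (1·δr/r)²) = √(0.00476 + 0.00123) = 0.0774, so δp = 350.
Q = p − b + w: δQ = √(δp² + δb² + δw²) = √(1.22e+05 + 25600 + 14400) = 403
Q = 3330.

3330 ± 403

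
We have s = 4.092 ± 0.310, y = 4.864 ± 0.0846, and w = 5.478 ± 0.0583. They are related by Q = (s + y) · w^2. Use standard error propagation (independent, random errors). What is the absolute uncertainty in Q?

11.2

Let u = s + y = 8.956. δu = √(δs² + δy²) = √(0.0961 + 0.00716) = 0.321, so δu/u = 0.0359.
Q is then a monomial in u, w:
δQ/Q = √((δu/u)² + (2·δw/w)²) = √(0.00129 + 0.000453) = 0.0417
Q = 268.8, so δQ = 0.0417 × 268.8 = 11.2.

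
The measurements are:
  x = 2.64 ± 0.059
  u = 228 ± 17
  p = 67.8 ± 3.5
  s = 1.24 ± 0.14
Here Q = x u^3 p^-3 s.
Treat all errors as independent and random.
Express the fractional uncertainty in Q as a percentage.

Products/powers → add relative errors in quadrature, weighted by exponent:
  (1·δx/x)² = (1×0.0223)² = 0.000499;  (3·δu/u)² = (3×0.0746)² = 0.0500;  (-3·δp/p)² = (-3×0.0516)² = 0.0240;  (1·δs/s)² = (1×0.113)² = 0.0127
δQ/Q = √(0.0873) = 0.295

29.5%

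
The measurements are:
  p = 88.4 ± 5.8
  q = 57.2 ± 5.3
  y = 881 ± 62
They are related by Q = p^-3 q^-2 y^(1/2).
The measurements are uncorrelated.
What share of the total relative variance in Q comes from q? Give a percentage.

46.2%

(δQ/Q)² = (-3·δp/p)² + (-2·δq/q)² + (½·δy/y)²
  p term: (-3×0.0656)² = 0.0387
  q term: (-2×0.0927)² = 0.0343
  y term: (0.5×0.0704)² = 0.00124
Total = 0.0743. Share from q = 0.0343/0.0743 = 0.462.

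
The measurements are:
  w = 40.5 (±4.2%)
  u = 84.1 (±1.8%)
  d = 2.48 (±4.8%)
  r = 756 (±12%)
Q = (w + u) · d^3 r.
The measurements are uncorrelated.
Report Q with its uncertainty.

Let h = w + u = 125. δh = √(δw² + δu²) = √(2.89 + 2.29) = 2.28, so δh/h = 0.0183.
Q is then a monomial in h, d, r:
δQ/Q = √((δh/h)² + (3·δd/d)² + (1·δr/r)²) = √(0.000334 + 0.0207 + 0.0144) = 0.188
Q = 1.44e+06, so δQ = 0.188 × 1.44e+06 = 2.71e+05.

(1.44 ± 0.271) × 10^6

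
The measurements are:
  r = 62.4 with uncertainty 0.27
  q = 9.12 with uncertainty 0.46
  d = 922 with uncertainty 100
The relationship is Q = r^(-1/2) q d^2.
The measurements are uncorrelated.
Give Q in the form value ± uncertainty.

(9.81 ± 2.19) × 10^5

Q is a product of powers, so relative uncertainties combine in quadrature:
  (−½·δr/r)² = (-0.5×0.00433)² = 4.68e-06;  (1·δq/q)² = (1×0.0504)² = 0.00254;  (2·δd/d)² = (2×0.108)² = 0.0471
δQ/Q = √(0.0496) = 0.223
Q = 9.81e+05, so δQ = 0.223 × 9.81e+05 = 2.19e+05.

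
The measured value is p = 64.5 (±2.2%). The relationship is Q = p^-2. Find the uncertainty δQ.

Since Q is a product/quotient, work with relative uncertainties:
  (-2·δp/p)² = (-2×0.0220)² = 0.00194
δQ/Q = √(0.00194) = 0.0440
Q = 0.000240, so δQ = 0.0440 × 0.000240 = 1.06e-05.

1.06e-05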